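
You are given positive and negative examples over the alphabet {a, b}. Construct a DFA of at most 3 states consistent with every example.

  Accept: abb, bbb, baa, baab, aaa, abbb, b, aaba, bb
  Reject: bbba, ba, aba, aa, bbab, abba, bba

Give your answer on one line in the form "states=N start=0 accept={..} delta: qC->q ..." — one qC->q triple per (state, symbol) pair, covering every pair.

states=3 start=0 accept={0,1} delta: 0a->1 0b->1 1a->2 1b->1 2a->0 2b->2

State merging on the prefix tree: take the shortest (then alphabetical) example prefix whose next move is undefined and point that move at state 0, else 1, else 2, ...; a target is out if some Accept/Reject pair would then sit in one state with the same input left (inseparable). If every existing state is out, open a new one.
a: 0a undefined. 0a->0: no, aaa/aa meet in 0. Open state 1: 0a->1.
b: 0b undefined. 0b->0: no, baa/aa meet in 1 with "a" left. 0b->1: ok.
aa: 1a undefined. 1a->0: no, aaba/ba meet in 0. 1a->1: no, baa/ba meet in 1. Open state 2: 1a->2.
ab: 1b undefined. 1b->0: no, abb/aba meet in 1. 1b->1: ok.
aaa: 2a undefined. 2a->0: ok.
aab: 2b undefined. 2b->0: no, baa/bbab meet in 0. 2b->1: no, abb/bbab meet in 1. 2b->2: ok.
All examples now run through 3 states with every (state, symbol) defined. Accept strings end in {0,1}, Reject strings end in {2}; accept={0,1}.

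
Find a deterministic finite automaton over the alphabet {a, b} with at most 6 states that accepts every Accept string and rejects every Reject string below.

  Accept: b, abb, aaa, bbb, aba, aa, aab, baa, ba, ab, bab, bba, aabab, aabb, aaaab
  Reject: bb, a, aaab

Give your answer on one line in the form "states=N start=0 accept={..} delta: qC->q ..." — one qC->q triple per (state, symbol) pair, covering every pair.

Grow the machine one transition at a time. Run the examples from 0; the earliest place one falls off (shortest prefix, ties alphabetical) gets sent to the lowest-numbered state that keeps every Accept/Reject pair distinguishable — a pair clashes when both reach the same state with identical unread suffix — and to a fresh state only if none does.
a: 0a undefined. 0a->0: no, b/aaab meet in 0 with "b" left. Open state 1: 0a->1.
b: 0b undefined. 0b->0: no, b/bb meet in 0. 0b->1: no, b/a meet in 1. Open state 2: 0b->2.
aa: 1a undefined. 1a->0: no, aaa/a meet in 1. 1a->1: no, aaa/a meet in 1. 1a->2: no, aab/bb meet in 2 with "b" left. Open state 3: 1a->3.
ab: 1b undefined. 1b->0: no, aba/a meet in 1. 1b->1: no, abb/a meet in 1. 1b->2: no, abb/bb meet in 2 with "b" left. 1b->3: ok.
ba: 2a undefined. 2a->0: no, baa/a meet in 1. 2a->1: no, ba/a meet in 1. 2a->2: no, bab/bb meet in 2 with "b" left. 2a->3: ok.
bb: 2b undefined. 2b->0: no, bba/a meet in 1. 2b->1: ok.
aaa: 3a undefined. 3a->0: no, b/aaab meet in 2. 3a->1: no, aaa/bb meet in 1. 3a->2: ok.
aab: 3b undefined. 3b->0: ok.
All examples now run through 4 states with every (state, symbol) defined. Accept strings end in {0,2,3}, Reject strings end in {1}; accept={0,2,3}.

states=4 start=0 accept={0,2,3} delta: 0a->1 0b->2 1a->3 1b->3 2a->3 2b->1 3a->2 3b->0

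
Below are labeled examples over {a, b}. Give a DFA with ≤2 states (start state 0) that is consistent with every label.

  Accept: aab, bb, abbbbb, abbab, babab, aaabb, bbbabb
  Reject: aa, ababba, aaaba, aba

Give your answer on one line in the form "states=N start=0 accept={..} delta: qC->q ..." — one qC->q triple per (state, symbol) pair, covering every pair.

states=2 start=0 accept={1} delta: 0a->0 0b->1 1a->0 1b->1

Grow the machine one transition at a time. Run the examples from 0; the earliest place one falls off (shortest prefix, ties alphabetical) gets sent to the lowest-numbered state that keeps every Accept/Reject pair distinguishable — a pair clashes when both reach the same state with identical unread suffix — and to a fresh state only if none does.
a: 0a undefined. 0a->0: ok.
b: 0b undefined. 0b->0: no, aab/aa meet in 0. Open state 1: 0b->1.
ba: 1a undefined. 1a->0: ok.
bb: 1b undefined. 1b->0: no, bb/aa meet in 0. 1b->1: ok.
All examples now run through 2 states with every (state, symbol) defined. Accept strings end in {1}, Reject strings end in {0}; accept={1}.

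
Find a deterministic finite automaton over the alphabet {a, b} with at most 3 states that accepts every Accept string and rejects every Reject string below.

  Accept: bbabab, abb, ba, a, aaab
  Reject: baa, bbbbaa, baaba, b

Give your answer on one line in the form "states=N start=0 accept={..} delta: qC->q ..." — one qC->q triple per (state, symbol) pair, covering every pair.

State merging on the prefix tree: take the shortest (then alphabetical) example prefix whose next move is undefined and point that move at state 0, else 1, else 2, ...; a target is out if some Accept/Reject pair would then sit in one state with the same input left (inseparable). If every existing state is out, open a new one.
a: 0a undefined. 0a->0: no, aaab/b meet in 0 with "b" left. Open state 1: 0a->1.
b: 0b undefined. 0b->0: ok.
aa: 1a undefined. 1a->0: no, ba/baaba meet in 1. 1a->1: no, ba/baa meet in 1. Open state 2: 1a->2.
ab: 1b undefined. 1b->0: no, bbabab/b meet in 0. 1b->1: ok.
aaa: 2a undefined. 2a->0: no, aaab/b meet in 0. 2a->1: ok.
baab: 2b undefined. 2b->0: no, bbabab/b meet in 0. 2b->1: ok.
All examples now run through 3 states with every (state, symbol) defined. Accept strings end in {1}, Reject strings end in {0,2}; accept={1}.

states=3 start=0 accept={1} delta: 0a->1 0b->0 1a->2 1b->1 2a->1 2b->1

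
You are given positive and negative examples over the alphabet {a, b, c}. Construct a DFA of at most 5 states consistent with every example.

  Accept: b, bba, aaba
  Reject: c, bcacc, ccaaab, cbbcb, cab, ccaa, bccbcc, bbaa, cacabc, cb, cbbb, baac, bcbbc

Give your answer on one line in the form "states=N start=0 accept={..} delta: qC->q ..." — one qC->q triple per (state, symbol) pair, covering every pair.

Fold the examples into a partial DFA from state 0: repeatedly fix the first undefined (state, symbol) met by the shortest-then-alphabetical prefix, trying targets in increasing order and rejecting any under which an Accept and a Reject string meet in one state with the same remainder; add a state when all current targets are rejected. Accepting states are where Accept strings end.
a: 0a undefined. 0a->0: ok.
b: 0b undefined. 0b->0: no, b/bbaa meet in 0. Open state 1: 0b->1.
c: 0c undefined. 0c->0: no, b/ccaaab meet in 1. 0c->1: no, b/c meet in 1. Open state 2: 0c->2.
ba: 1a undefined. 1a->0: ok.
bb: 1b undefined. 1b->0: no, bba/bbaa meet in 0. 1b->1: no, bba/bbaa meet in 0. 1b->2: ok.
bc: 1c undefined. 1c->0: ok.
ca: 2a undefined. 2a->0: no, b/cab meet in 1. 2a->1: no, aaba/bbaa meet in 0. 2a->2: no, bba/c meet in 2. Open state 3: 2a->3.
cb: 2b undefined. 2b->0: no, b/cbbcb meet in 1. 2b->1: no, b/cb meet in 1. 2b->2: ok.
cc: 2c undefined. 2c->0: no, b/ccaaab meet in 1. 2c->1: no, b/bcacc meet in 1. 2c->2: ok.
cab: 3b undefined. 3b->0: no, aaba/cab meet in 0. 3b->1: no, b/cab meet in 1. 3b->2: ok.
cac: 3c undefined. 3c->0: no, aaba/cacabc meet in 0. 3c->1: no, aaba/cacabc meet in 0. 3c->2: ok.
bbaa: 3a undefined. 3a->0: no, b/ccaaab meet in 1. 3a->1: no, b/ccaaab meet in 1. 3a->2: ok.
All examples now run through 4 states with every (state, symbol) defined. Accept strings end in {0,1,3}, Reject strings end in {2}; accept={0,1,3}.

states=4 start=0 accept={0,1,3} delta: 0a->0 0b->1 0c->2 1a->0 1b->2 1c->0 2a->3 2b->2 2c->2 3a->2 3b->2 3c->2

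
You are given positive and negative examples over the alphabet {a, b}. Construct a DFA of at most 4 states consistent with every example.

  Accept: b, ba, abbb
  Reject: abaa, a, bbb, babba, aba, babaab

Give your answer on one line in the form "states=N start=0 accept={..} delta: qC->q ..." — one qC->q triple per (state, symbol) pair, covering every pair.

Grow the machine one transition at a time. Run the examples from 0; the earliest place one falls off (shortest prefix, ties alphabetical) gets sent to the lowest-numbered state that keeps every Accept/Reject pair distinguishable — a pair clashes when both reach the same state with identical unread suffix — and to a fresh state only if none does.
a: 0a undefined. 0a->0: no, ba/aba meet in 0 with "ba" left. Open state 1: 0a->1.
b: 0b undefined. 0b->0: no, b/bbb meet in 0. 0b->1: no, b/a meet in 1. Open state 2: 0b->2.
ab: 1b undefined. 1b->0: ok.
ba: 2a undefined. 2a->0: no, ba/babaab meet in 0. 2a->1: no, ba/a meet in 1. 2a->2: ok.
bb: 2b undefined. 2b->0: no, b/bbb meet in 2. 2b->1: no, abbb/a meet in 1. 2b->2: no, b/bbb meet in 2. Open state 3: 2b->3.
bbb: 3b undefined. 3b->0: ok.
abaa: 1a undefined. 1a->0: ok.
baba: 3a undefined. 3a->0: ok.
All examples now run through 4 states with every (state, symbol) defined. Accept strings end in {2,3}, Reject strings end in {0,1}; accept={2,3}.

states=4 start=0 accept={2,3} delta: 0a->1 0b->2 1a->0 1b->0 2a->2 2b->3 3a->0 3b->0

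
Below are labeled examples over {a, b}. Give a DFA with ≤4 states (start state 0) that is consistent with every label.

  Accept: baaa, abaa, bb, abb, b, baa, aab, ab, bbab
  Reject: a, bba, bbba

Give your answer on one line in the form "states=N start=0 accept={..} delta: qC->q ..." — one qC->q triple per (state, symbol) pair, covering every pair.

states=3 start=0 accept={1,2} delta: 0a->0 0b->1 1a->1 1b->2 2a->0 2b->0

Fold the examples into a partial DFA from state 0: repeatedly fix the first undefined (state, symbol) met by the shortest-then-alphabetical prefix, trying targets in increasing order and rejecting any under which an Accept and a Reject string meet in one state with the same remainder; add a state when all current targets are rejected. Accepting states are where Accept strings end.
a: 0a undefined. 0a->0: ok.
b: 0b undefined. 0b->0: no, baaa/a meet in 0. Open state 1: 0b->1.
ba: 1a undefined. 1a->0: no, baaa/a meet in 0. 1a->1: ok.
bb: 1b undefined. 1b->0: no, baaa/bbba meet in 1. 1b->1: no, baaa/bba meet in 1. Open state 2: 1b->2.
bba: 2a undefined. 2a->0: ok.
bbb: 2b undefined. 2b->0: ok.
All examples now run through 3 states with every (state, symbol) defined. Accept strings end in {1,2}, Reject strings end in {0}; accept={1,2}.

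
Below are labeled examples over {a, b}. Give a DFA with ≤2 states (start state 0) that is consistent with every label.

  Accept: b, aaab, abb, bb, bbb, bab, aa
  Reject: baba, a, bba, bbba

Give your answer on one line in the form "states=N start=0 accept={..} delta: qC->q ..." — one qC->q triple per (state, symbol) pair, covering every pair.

states=2 start=0 accept={0} delta: 0a->1 0b->0 1a->0 1b->0

Grow the machine one transition at a time. Run the examples from 0; the earliest place one falls off (shortest prefix, ties alphabetical) gets sent to the lowest-numbered state that keeps every Accept/Reject pair distinguishable — a pair clashes when both reach the same state with identical unread suffix — and to a fresh state only if none does.
a: 0a undefined. 0a->0: no, aa/a meet in 0. Open state 1: 0a->1.
b: 0b undefined. 0b->0: ok.
aa: 1a undefined. 1a->0: ok.
ab: 1b undefined. 1b->0: ok.
All examples now run through 2 states with every (state, symbol) defined. Accept strings end in {0}, Reject strings end in {1}; accept={0}.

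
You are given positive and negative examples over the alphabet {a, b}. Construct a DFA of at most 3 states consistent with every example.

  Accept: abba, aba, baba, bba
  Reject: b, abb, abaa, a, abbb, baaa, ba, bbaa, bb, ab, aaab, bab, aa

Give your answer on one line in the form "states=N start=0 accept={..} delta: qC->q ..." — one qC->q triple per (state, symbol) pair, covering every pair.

Fold the examples into a partial DFA from state 0: repeatedly fix the first undefined (state, symbol) met by the shortest-then-alphabetical prefix, trying targets in increasing order and rejecting any under which an Accept and a Reject string meet in one state with the same remainder; add a state when all current targets are rejected. Accepting states are where Accept strings end.
a: 0a undefined. 0a->0: no, aba/ba meet in 0 with "ba" left. Open state 1: 0a->1.
b: 0b undefined. 0b->0: no, bba/a meet in 1. 0b->1: ok.
aa: 1a undefined. 1a->0: no, baba/baaa meet in 0. 1a->1: ok.
ab: 1b undefined. 1b->0: no, abba/b meet in 1. 1b->1: no, abba/b meet in 1. Open state 2: 1b->2.
aba: 2a undefined. 2a->0: ok.
abb: 2b undefined. 2b->0: no, abba/b meet in 1. 2b->1: no, abba/b meet in 1. 2b->2: ok.
All examples now run through 3 states with every (state, symbol) defined. Accept strings end in {0}, Reject strings end in {1,2}; accept={0}.

states=3 start=0 accept={0} delta: 0a->1 0b->1 1a->1 1b->2 2a->0 2b->2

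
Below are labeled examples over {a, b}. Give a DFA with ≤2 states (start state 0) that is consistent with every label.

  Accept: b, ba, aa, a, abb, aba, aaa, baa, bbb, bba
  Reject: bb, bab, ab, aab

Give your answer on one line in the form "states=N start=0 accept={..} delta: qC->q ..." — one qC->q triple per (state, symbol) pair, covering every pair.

states=2 start=0 accept={1} delta: 0a->1 0b->1 1a->1 1b->0

Grow the machine one transition at a time. Run the examples from 0; the earliest place one falls off (shortest prefix, ties alphabetical) gets sent to the lowest-numbered state that keeps every Accept/Reject pair distinguishable — a pair clashes when both reach the same state with identical unread suffix — and to a fresh state only if none does.
a: 0a undefined. 0a->0: no, b/ab meet in 0 with "b" left. Open state 1: 0a->1.
b: 0b undefined. 0b->0: no, b/bb meet in 0. 0b->1: ok.
aa: 1a undefined. 1a->0: no, b/bab meet in 1. 1a->1: ok.
ab: 1b undefined. 1b->0: ok.
All examples now run through 2 states with every (state, symbol) defined. Accept strings end in {1}, Reject strings end in {0}; accept={1}.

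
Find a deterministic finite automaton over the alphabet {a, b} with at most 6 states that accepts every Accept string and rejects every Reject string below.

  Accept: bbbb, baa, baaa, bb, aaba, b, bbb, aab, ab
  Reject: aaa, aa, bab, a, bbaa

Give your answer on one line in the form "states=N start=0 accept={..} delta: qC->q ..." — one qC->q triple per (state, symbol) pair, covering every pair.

states=4 start=0 accept={1,2,3} delta: 0a->0 0b->1 1a->2 1b->3 2a->1 2b->0 3a->0 3b->1

State merging on the prefix tree: take the shortest (then alphabetical) example prefix whose next move is undefined and point that move at state 0, else 1, else 2, ...; a target is out if some Accept/Reject pair would then sit in one state with the same input left (inseparable). If every existing state is out, open a new one.
a: 0a undefined. 0a->0: ok.
b: 0b undefined. 0b->0: no, bbbb/aaa meet in 0. Open state 1: 0b->1.
ba: 1a undefined. 1a->0: no, baa/aaa meet in 0. 1a->1: no, bb/bab meet in 1 with "b" left. Open state 2: 1a->2.
bb: 1b undefined. 1b->0: no, bbbb/aaa meet in 0. 1b->1: no, baa/bbaa meet in 2 with "a" left. 1b->2: no, baaa/bbaa meet in 2 with "aa" left. Open state 3: 1b->3.
baa: 2a undefined. 2a->0: no, baa/aaa meet in 0. 2a->1: ok.
bab: 2b undefined. 2b->0: ok.
bba: 3a undefined. 3a->0: ok.
bbb: 3b undefined. 3b->0: no, bbb/aaa meet in 0. 3b->1: ok.
All examples now run through 4 states with every (state, symbol) defined. Accept strings end in {1,2,3}, Reject strings end in {0}; accept={1,2,3}.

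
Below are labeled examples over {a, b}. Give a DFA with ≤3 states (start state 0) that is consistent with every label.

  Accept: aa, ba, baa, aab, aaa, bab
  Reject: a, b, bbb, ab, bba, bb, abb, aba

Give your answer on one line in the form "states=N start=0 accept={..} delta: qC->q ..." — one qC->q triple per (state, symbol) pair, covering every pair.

Fold the examples into a partial DFA from state 0: repeatedly fix the first undefined (state, symbol) met by the shortest-then-alphabetical prefix, trying targets in increasing order and rejecting any under which an Accept and a Reject string meet in one state with the same remainder; add a state when all current targets are rejected. Accepting states are where Accept strings end.
a: 0a undefined. 0a->0: no, aa/a meet in 0. Open state 1: 0a->1.
b: 0b undefined. 0b->0: no, ba/a meet in 1. 0b->1: ok.
aa: 1a undefined. 1a->0: no, baa/a meet in 1. 1a->1: no, aa/a meet in 1. Open state 2: 1a->2.
ab: 1b undefined. 1b->0: ok.
aaa: 2a undefined. 2a->0: no, baa/ab meet in 0. 2a->1: no, baa/a meet in 1. 2a->2: ok.
aab: 2b undefined. 2b->0: no, aab/ab meet in 0. 2b->1: no, aab/a meet in 1. 2b->2: ok.
All examples now run through 3 states with every (state, symbol) defined. Accept strings end in {2}, Reject strings end in {0,1}; accept={2}.

states=3 start=0 accept={2} delta: 0a->1 0b->1 1a->2 1b->0 2a->2 2b->2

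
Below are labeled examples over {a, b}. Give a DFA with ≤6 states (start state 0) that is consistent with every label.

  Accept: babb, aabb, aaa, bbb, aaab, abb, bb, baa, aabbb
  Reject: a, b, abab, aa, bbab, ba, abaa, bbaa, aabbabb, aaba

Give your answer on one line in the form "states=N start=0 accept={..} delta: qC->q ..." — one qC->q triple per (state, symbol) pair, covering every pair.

states=5 start=0 accept={0,3} delta: 0a->1 0b->1 1a->2 1b->3 2a->3 2b->1 3a->4 3b->0 4a->1 4b->2

State merging on the prefix tree: take the shortest (then alphabetical) example prefix whose next move is undefined and point that move at state 0, else 1, else 2, ...; a target is out if some Accept/Reject pair would then sit in one state with the same input left (inseparable). If every existing state is out, open a new one.
a: 0a undefined. 0a->0: no, aaa/a meet in 0. Open state 1: 0a->1.
b: 0b undefined. 0b->0: no, bbb/b meet in 0. 0b->1: ok.
aa: 1a undefined. 1a->0: no, aaa/a meet in 1. 1a->1: no, aaa/a meet in 1. Open state 2: 1a->2.
ab: 1b undefined. 1b->0: no, bbb/a meet in 1. 1b->1: no, aaa/abaa meet in 2 with "a" left. 1b->2: no, aaab/abab meet in 2 with "ab" left. Open state 3: 1b->3.
aaa: 2a undefined. 2a->0: no, aaab/a meet in 1. 2a->1: no, aaa/a meet in 1. 2a->2: no, aaa/aa meet in 2. 2a->3: ok.
aab: 2b undefined. 2b->0: no, babb/a meet in 1. 2b->1: ok.
aba: 3a undefined. 3a->0: no, babb/aabbabb meet in 3. 3a->1: no, babb/abab meet in 3. 3a->2: no, babb/abaa meet in 3. 3a->3: no, babb/abaa meet in 3. Open state 4: 3a->4.
abb: 3b undefined. 3b->0: ok.
abaa: 4a undefined. 4a->0: no, bbb/abaa meet in 0. 4a->1: ok.
abab: 4b undefined. 4b->0: no, bbb/abab meet in 0. 4b->1: no, babb/aabbabb meet in 3. 4b->2: ok.
All examples now run through 5 states with every (state, symbol) defined. Accept strings end in {0,3}, Reject strings end in {1,2}; accept={0,3}.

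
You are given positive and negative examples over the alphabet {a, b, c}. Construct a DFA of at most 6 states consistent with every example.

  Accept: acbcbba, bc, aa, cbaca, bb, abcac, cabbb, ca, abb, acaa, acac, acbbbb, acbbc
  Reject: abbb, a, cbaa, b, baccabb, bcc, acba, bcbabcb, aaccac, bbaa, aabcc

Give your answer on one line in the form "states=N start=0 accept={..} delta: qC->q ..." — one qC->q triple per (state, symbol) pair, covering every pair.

states=6 start=0 accept={2,3,5} delta: 0a->1 0b->1 0c->1 1a->2 1b->2 1c->3 2a->0 2b->3 2c->0 3a->1 3b->4 3c->0 4a->0 4b->5 4c->3 5a->2 5b->1 5c->2

State merging on the prefix tree: take the shortest (then alphabetical) example prefix whose next move is undefined and point that move at state 0, else 1, else 2, ...; a target is out if some Accept/Reject pair would then sit in one state with the same input left (inseparable). If every existing state is out, open a new one.
a: 0a undefined. 0a->0: no, aa/a meet in 0. Open state 1: 0a->1.
b: 0b undefined. 0b->0: no, aa/bbaa meet in 1 with "a" left. 0b->1: ok.
c: 0c undefined. 0c->0: no, cabbb/abbb meet in 1 with "bbb" left. 0c->1: ok.
aa: 1a undefined. 1a->0: no, acac/aaccac meet in 1 with "cac" left. 1a->1: no, aa/a meet in 1. Open state 2: 1a->2.
ab: 1b undefined. 1b->0: no, aa/cbaa meet in 2. 1b->1: no, bb/abbb meet in 1. 1b->2: ok.
ac: 1c undefined. 1c->0: no, aa/acba meet in 2. 1c->1: no, bc/a meet in 1. 1c->2: no, acaa/cbaa meet in 2 with "aa" left. Open state 3: 1c->3.
aab: 2b undefined. 2b->0: no, bc/aabcc meet in 3. 2b->1: no, aa/abbb meet in 2. 2b->2: no, aa/abbb meet in 2. 2b->3: ok.
aac: 2c undefined. 2c->0: ok.
aca: 3a undefined. 3a->0: no, acaa/a meet in 1. 3a->1: ok.
acb: 3b undefined. 3b->0: no, acbcbba/a meet in 1. 3b->1: no, aa/acba meet in 2. 3b->2: no, acbcbba/acba meet in 2 with "a" left. 3b->3: no, bc/abbb meet in 3. Open state 4: 3b->4.
bba: 2a undefined. 2a->0: ok.
bcc: 3c undefined. 3c->0: ok.
acba: 4a undefined. 4a->0: ok.
acbb: 4b undefined. 4b->0: no, cabbb/bcc meet in 0. 4b->1: no, cabbb/a meet in 1. 4b->2: no, acbbbb/abbb meet in 4. 4b->3: no, acbbc/bcc meet in 0. 4b->4: no, cabbb/abbb meet in 4. Open state 5: 4b->5.
acbc: 4c undefined. 4c->0: no, acbcbba/bcc meet in 0. 4c->1: no, acbcbba/a meet in 1. 4c->2: no, acbcbba/bcc meet in 0. 4c->3: ok.
acbbb: 5b undefined. 5b->0: no, acbbbb/a meet in 1. 5b->1: ok.
acbbc: 5c undefined. 5c->0: no, acbbc/bcc meet in 0. 5c->1: no, acbbc/a meet in 1. 5c->2: ok.
acbcbba: 5a undefined. 5a->0: no, acbcbba/bcc meet in 0. 5a->1: no, acbcbba/a meet in 1. 5a->2: ok.
All examples now run through 6 states with every (state, symbol) defined. Accept strings end in {2,3,5}, Reject strings end in {0,1,4}; accept={2,3,5}.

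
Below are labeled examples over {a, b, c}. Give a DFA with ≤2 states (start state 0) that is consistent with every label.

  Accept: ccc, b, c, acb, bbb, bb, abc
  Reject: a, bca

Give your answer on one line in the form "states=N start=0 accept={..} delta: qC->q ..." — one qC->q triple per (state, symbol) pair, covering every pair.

Grow the machine one transition at a time. Run the examples from 0; the earliest place one falls off (shortest prefix, ties alphabetical) gets sent to the lowest-numbered state that keeps every Accept/Reject pair distinguishable — a pair clashes when both reach the same state with identical unread suffix — and to a fresh state only if none does.
a: 0a undefined. 0a->0: ok.
b: 0b undefined. 0b->0: no, b/a meet in 0. Open state 1: 0b->1.
c: 0c undefined. 0c->0: no, ccc/a meet in 0. 0c->1: ok.
bb: 1b undefined. 1b->0: no, acb/a meet in 0. 1b->1: ok.
bc: 1c undefined. 1c->0: no, abc/a meet in 0. 1c->1: ok.
bca: 1a undefined. 1a->0: ok.
All examples now run through 2 states with every (state, symbol) defined. Accept strings end in {1}, Reject strings end in {0}; accept={1}.

states=2 start=0 accept={1} delta: 0a->0 0b->1 0c->1 1a->0 1b->1 1c->1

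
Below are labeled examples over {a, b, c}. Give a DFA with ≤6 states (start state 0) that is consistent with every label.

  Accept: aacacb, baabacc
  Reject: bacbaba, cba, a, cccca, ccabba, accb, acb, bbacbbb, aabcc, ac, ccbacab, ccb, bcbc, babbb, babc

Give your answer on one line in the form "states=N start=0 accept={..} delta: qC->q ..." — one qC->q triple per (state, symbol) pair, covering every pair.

State merging on the prefix tree: take the shortest (then alphabetical) example prefix whose next move is undefined and point that move at state 0, else 1, else 2, ...; a target is out if some Accept/Reject pair would then sit in one state with the same input left (inseparable). If every existing state is out, open a new one.
a: 0a undefined. 0a->0: ok.
b: 0b undefined. 0b->0: no, baabacc/aabcc meet in 0 with "cc" left. Open state 1: 0b->1.
c: 0c undefined. 0c->0: no, aacacb/accb meet in 1. 0c->1: ok.
ba: 1a undefined. 1a->0: no, aacacb/acb meet in 1 with "b" left. 1a->1: no, aacacb/accb meet in 1 with "cb" left. Open state 2: 1a->2.
bb: 1b undefined. 1b->0: ok.
bc: 1c undefined. 1c->0: ok.
baa: 2a undefined. 2a->0: ok.
bab: 2b undefined. 2b->0: ok.
bac: 2c undefined. 2c->0: no, aacacb/accb meet in 1. 2c->1: no, aacacb/cba meet in 0. 2c->2: no, aacacb/cba meet in 0. Open state 3: 2c->3.
bacb: 3b undefined. 3b->0: no, aacacb/cba meet in 0. 3b->1: no, aacacb/accb meet in 1. 3b->2: no, aacacb/bacbaba meet in 2. 3b->3: ok.
bacba: 3a undefined. 3a->0: ok.
baabacc: 3c undefined. 3c->0: no, baabacc/cba meet in 0. 3c->1: no, baabacc/accb meet in 1. 3c->2: no, baabacc/bacbaba meet in 2. 3c->3: ok.
All examples now run through 4 states with every (state, symbol) defined. Accept strings end in {3}, Reject strings end in {0,1,2}; accept={3}.

states=4 start=0 accept={3} delta: 0a->0 0b->1 0c->1 1a->2 1b->0 1c->0 2a->0 2b->0 2c->3 3a->0 3b->3 3c->3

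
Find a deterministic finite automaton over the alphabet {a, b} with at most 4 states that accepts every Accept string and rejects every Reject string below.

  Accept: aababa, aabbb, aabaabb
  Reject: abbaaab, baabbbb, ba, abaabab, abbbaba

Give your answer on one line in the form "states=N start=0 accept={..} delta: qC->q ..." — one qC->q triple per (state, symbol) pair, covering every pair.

states=3 start=0 accept={0} delta: 0a->0 0b->1 1a->1 1b->2 2a->0 2b->0

State merging on the prefix tree: take the shortest (then alphabetical) example prefix whose next move is undefined and point that move at state 0, else 1, else 2, ...; a target is out if some Accept/Reject pair would then sit in one state with the same input left (inseparable). If every existing state is out, open a new one.
a: 0a undefined. 0a->0: ok.
b: 0b undefined. 0b->0: no, aababa/abbaaab meet in 0. Open state 1: 0b->1.
ba: 1a undefined. 1a->0: no, aababa/ba meet in 0. 1a->1: ok.
abb: 1b undefined. 1b->0: no, aababa/abbbaba meet in 0. 1b->1: no, aababa/abbaaab meet in 1. Open state 2: 1b->2.
abba: 2a undefined. 2a->0: ok.
abbb: 2b undefined. 2b->0: ok.
All examples now run through 3 states with every (state, symbol) defined. Accept strings end in {0}, Reject strings end in {1,2}; accept={0}.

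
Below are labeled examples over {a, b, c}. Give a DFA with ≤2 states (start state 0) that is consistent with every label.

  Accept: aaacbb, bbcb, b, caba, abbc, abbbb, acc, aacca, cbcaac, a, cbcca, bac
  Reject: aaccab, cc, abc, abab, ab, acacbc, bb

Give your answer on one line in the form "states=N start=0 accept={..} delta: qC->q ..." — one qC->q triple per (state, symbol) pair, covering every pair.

states=2 start=0 accept={1} delta: 0a->1 0b->1 0c->0 1a->1 1b->0 1c->1

Fold the examples into a partial DFA from state 0: repeatedly fix the first undefined (state, symbol) met by the shortest-then-alphabetical prefix, trying targets in increasing order and rejecting any under which an Accept and a Reject string meet in one state with the same remainder; add a state when all current targets are rejected. Accepting states are where Accept strings end.
a: 0a undefined. 0a->0: no, b/ab meet in 0 with "b" left. Open state 1: 0a->1.
b: 0b undefined. 0b->0: no, b/bb meet in 0. 0b->1: ok.
c: 0c undefined. 0c->0: ok.
aa: 1a undefined. 1a->0: no, bac/cc meet in 0. 1a->1: ok.
ab: 1b undefined. 1b->0: ok.
ac: 1c undefined. 1c->0: no, aaacbb/aaccab meet in 0. 1c->1: ok.
All examples now run through 2 states with every (state, symbol) defined. Accept strings end in {1}, Reject strings end in {0}; accept={1}.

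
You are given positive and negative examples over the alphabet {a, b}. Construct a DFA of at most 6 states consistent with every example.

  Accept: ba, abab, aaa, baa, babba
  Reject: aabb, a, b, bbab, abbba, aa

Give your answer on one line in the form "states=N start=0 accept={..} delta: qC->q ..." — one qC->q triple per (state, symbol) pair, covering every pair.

Fold the examples into a partial DFA from state 0: repeatedly fix the first undefined (state, symbol) met by the shortest-then-alphabetical prefix, trying targets in increasing order and rejecting any under which an Accept and a Reject string meet in one state with the same remainder; add a state when all current targets are rejected. Accepting states are where Accept strings end.
a: 0a undefined. 0a->0: no, aaa/a meet in 0. Open state 1: 0a->1.
b: 0b undefined. 0b->0: no, ba/a meet in 1. 0b->1: no, ba/aa meet in 1 with "a" left. Open state 2: 0b->2.
aa: 1a undefined. 1a->0: no, aaa/a meet in 1. 1a->1: no, aaa/a meet in 1. 1a->2: ok.
ab: 1b undefined. 1b->0: ok.
ba: 2a undefined. 2a->0: no, baa/a meet in 1. 2a->1: no, ba/a meet in 1. 2a->2: no, ba/b meet in 2. Open state 3: 2a->3.
bb: 2b undefined. 2b->0: no, abab/bbab meet in 0. 2b->1: no, abab/aabb meet in 0. 2b->2: no, ba/abbba meet in 3. 2b->3: no, baa/abbba meet in 3 with "a" left. Open state 4: 2b->4.
baa: 3a undefined. 3a->0: ok.
bab: 3b undefined. 3b->0: ok.
bba: 4a undefined. 4a->0: no, abab/abbba meet in 0. 4a->1: no, abab/bbab meet in 0. 4a->2: ok.
aabb: 4b undefined. 4b->0: no, abab/aabb meet in 0. 4b->1: ok.
All examples now run through 5 states with every (state, symbol) defined. Accept strings end in {0,3}, Reject strings end in {1,2,4}; accept={0,3}.

states=5 start=0 accept={0,3} delta: 0a->1 0b->2 1a->2 1b->0 2a->3 2b->4 3a->0 3b->0 4a->2 4b->1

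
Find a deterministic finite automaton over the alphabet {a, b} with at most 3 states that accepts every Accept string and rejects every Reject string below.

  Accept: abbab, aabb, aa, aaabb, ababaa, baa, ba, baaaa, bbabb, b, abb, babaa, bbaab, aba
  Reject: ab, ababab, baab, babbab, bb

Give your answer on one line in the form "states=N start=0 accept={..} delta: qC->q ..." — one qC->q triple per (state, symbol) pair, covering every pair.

Grow the machine one transition at a time. Run the examples from 0; the earliest place one falls off (shortest prefix, ties alphabetical) gets sent to the lowest-numbered state that keeps every Accept/Reject pair distinguishable — a pair clashes when both reach the same state with identical unread suffix — and to a fresh state only if none does.
a: 0a undefined. 0a->0: no, aabb/bb meet in 0 with "bb" left. Open state 1: 0a->1.
b: 0b undefined. 0b->0: no, abbab/babbab meet in 1 with "bbab" left. 0b->1: ok.
aa: 1a undefined. 1a->0: no, aabb/ab meet in 1 with "b" left. 1a->1: no, abbab/babbab meet in 1 with "bbab" left. Open state 2: 1a->2.
ab: 1b undefined. 1b->0: ok.
aaa: 2a undefined. 2a->0: no, aaabb/ab meet in 0. 2a->1: ok.
aab: 2b undefined. 2b->0: no, abbab/ab meet in 0. 2b->1: no, aabb/ab meet in 0. 2b->2: ok.
All examples now run through 3 states with every (state, symbol) defined. Accept strings end in {1,2}, Reject strings end in {0}; accept={1,2}.

states=3 start=0 accept={1,2} delta: 0a->1 0b->1 1a->2 1b->0 2a->1 2b->2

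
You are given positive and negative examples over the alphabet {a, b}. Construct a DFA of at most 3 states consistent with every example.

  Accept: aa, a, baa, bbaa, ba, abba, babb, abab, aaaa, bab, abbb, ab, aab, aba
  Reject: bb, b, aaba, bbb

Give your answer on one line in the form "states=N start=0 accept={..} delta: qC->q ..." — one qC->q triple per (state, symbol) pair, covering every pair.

State merging on the prefix tree: take the shortest (then alphabetical) example prefix whose next move is undefined and point that move at state 0, else 1, else 2, ...; a target is out if some Accept/Reject pair would then sit in one state with the same input left (inseparable). If every existing state is out, open a new one.
a: 0a undefined. 0a->0: no, ba/aaba meet in 0 with "ba" left. Open state 1: 0a->1.
b: 0b undefined. 0b->0: ok.
aa: 1a undefined. 1a->0: no, aa/bb meet in 0. 1a->1: no, aba/aaba meet in 1 with "ba" left. Open state 2: 1a->2.
ab: 1b undefined. 1b->0: no, babb/bb meet in 0. 1b->1: ok.
aaa: 2a undefined. 2a->0: ok.
aab: 2b undefined. 2b->0: no, a/aaba meet in 1. 2b->1: no, aa/aaba meet in 2. 2b->2: ok.
All examples now run through 3 states with every (state, symbol) defined. Accept strings end in {1,2}, Reject strings end in {0}; accept={1,2}.

states=3 start=0 accept={1,2} delta: 0a->1 0b->0 1a->2 1b->1 2a->0 2b->2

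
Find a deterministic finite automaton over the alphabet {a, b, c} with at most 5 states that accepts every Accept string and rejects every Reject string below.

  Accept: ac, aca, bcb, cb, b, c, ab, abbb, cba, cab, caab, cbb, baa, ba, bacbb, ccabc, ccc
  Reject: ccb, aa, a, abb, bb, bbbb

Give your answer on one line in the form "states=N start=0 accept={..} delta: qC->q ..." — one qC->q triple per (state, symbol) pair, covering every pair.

Grow the machine one transition at a time. Run the examples from 0; the earliest place one falls off (shortest prefix, ties alphabetical) gets sent to the lowest-numbered state that keeps every Accept/Reject pair distinguishable — a pair clashes when both reach the same state with identical unread suffix — and to a fresh state only if none does.
a: 0a undefined. 0a->0: ok.
b: 0b undefined. 0b->0: no, b/aa meet in 0. Open state 1: 0b->1.
c: 0c undefined. 0c->0: no, ac/aa meet in 0. 0c->1: no, bcb/ccb meet in 1 with "cb" left. Open state 2: 0c->2.
ba: 1a undefined. 1a->0: no, baa/aa meet in 0. 1a->1: ok.
bb: 1b undefined. 1b->0: ok.
bc: 1c undefined. 1c->0: no, bacbb/aa meet in 0. 1c->1: no, bcb/aa meet in 0. 1c->2: ok.
ca: 2a undefined. 2a->0: no, aca/aa meet in 0. 2a->1: no, cab/aa meet in 0. 2a->2: ok.
cb: 2b undefined. 2b->0: no, bcb/aa meet in 0. 2b->1: no, cbb/aa meet in 0. 2b->2: ok.
cc: 2c undefined. 2c->0: no, b/ccb meet in 1. 2c->1: ok.
All examples now run through 3 states with every (state, symbol) defined. Accept strings end in {1,2}, Reject strings end in {0}; accept={1,2}.

states=3 start=0 accept={1,2} delta: 0a->0 0b->1 0c->2 1a->1 1b->0 1c->2 2a->2 2b->2 2c->1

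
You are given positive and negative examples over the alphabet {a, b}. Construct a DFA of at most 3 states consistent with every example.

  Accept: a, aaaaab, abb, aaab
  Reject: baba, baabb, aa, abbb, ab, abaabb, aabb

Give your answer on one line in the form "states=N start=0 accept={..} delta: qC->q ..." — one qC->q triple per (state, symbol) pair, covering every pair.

states=3 start=0 accept={1} delta: 0a->1 0b->0 1a->2 1b->2 2a->2 2b->1

State merging on the prefix tree: take the shortest (then alphabetical) example prefix whose next move is undefined and point that move at state 0, else 1, else 2, ...; a target is out if some Accept/Reject pair would then sit in one state with the same input left (inseparable). If every existing state is out, open a new one.
a: 0a undefined. 0a->0: no, a/aa meet in 0. Open state 1: 0a->1.
b: 0b undefined. 0b->0: ok.
aa: 1a undefined. 1a->0: no, aaaaab/ab meet in 1 with "b" left. 1a->1: no, a/aa meet in 1. Open state 2: 1a->2.
ab: 1b undefined. 1b->0: no, a/baba meet in 1. 1b->1: no, a/abbb meet in 1. 1b->2: ok.
aaa: 2a undefined. 2a->0: no, aaaaab/abaabb meet in 2 with "b" left. 2a->1: no, a/baba meet in 1. 2a->2: ok.
aab: 2b undefined. 2b->0: no, aaaaab/baabb meet in 0. 2b->1: ok.
All examples now run through 3 states with every (state, symbol) defined. Accept strings end in {1}, Reject strings end in {2}; accept={1}.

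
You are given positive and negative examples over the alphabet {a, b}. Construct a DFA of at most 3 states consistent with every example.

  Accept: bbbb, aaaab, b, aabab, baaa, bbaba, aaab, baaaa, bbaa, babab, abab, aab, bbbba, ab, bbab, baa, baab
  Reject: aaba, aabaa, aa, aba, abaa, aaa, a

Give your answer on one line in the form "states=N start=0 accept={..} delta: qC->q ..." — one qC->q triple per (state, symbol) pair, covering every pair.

states=3 start=0 accept={0,2} delta: 0a->1 0b->2 1a->1 1b->0 2a->2 2b->2

State merging on the prefix tree: take the shortest (then alphabetical) example prefix whose next move is undefined and point that move at state 0, else 1, else 2, ...; a target is out if some Accept/Reject pair would then sit in one state with the same input left (inseparable). If every existing state is out, open a new one.
a: 0a undefined. 0a->0: no, baa/aabaa meet in 0 with "baa" left. Open state 1: 0a->1.
b: 0b undefined. 0b->0: no, baaa/aaa meet in 1 with "aa" left. 0b->1: no, b/a meet in 1. Open state 2: 0b->2.
aa: 1a undefined. 1a->0: no, baa/aabaa meet in 2 with "aa" left. 1a->1: ok.
ab: 1b undefined. 1b->0: ok.
ba: 2a undefined. 2a->0: no, baaa/aaba meet in 1. 2a->1: no, baaa/aaba meet in 1. 2a->2: ok.
bb: 2b undefined. 2b->0: no, bbaba/aaba meet in 1. 2b->1: no, bbaba/aaba meet in 1. 2b->2: ok.
All examples now run through 3 states with every (state, symbol) defined. Accept strings end in {0,2}, Reject strings end in {1}; accept={0,2}.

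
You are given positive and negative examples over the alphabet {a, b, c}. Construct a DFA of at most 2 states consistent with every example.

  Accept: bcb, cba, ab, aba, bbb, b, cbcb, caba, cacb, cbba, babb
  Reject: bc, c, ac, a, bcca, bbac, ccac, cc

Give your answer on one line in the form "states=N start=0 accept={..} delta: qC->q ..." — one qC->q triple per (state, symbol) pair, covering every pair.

Grow the machine one transition at a time. Run the examples from 0; the earliest place one falls off (shortest prefix, ties alphabetical) gets sent to the lowest-numbered state that keeps every Accept/Reject pair distinguishable — a pair clashes when both reach the same state with identical unread suffix — and to a fresh state only if none does.
a: 0a undefined. 0a->0: ok.
b: 0b undefined. 0b->0: no, ab/a meet in 0. Open state 1: 0b->1.
c: 0c undefined. 0c->0: ok.
ba: 1a undefined. 1a->0: no, cba/c meet in 0. 1a->1: ok.
bb: 1b undefined. 1b->0: no, cbba/c meet in 0. 1b->1: ok.
bc: 1c undefined. 1c->0: ok.
All examples now run through 2 states with every (state, symbol) defined. Accept strings end in {1}, Reject strings end in {0}; accept={1}.

states=2 start=0 accept={1} delta: 0a->0 0b->1 0c->0 1a->1 1b->1 1c->0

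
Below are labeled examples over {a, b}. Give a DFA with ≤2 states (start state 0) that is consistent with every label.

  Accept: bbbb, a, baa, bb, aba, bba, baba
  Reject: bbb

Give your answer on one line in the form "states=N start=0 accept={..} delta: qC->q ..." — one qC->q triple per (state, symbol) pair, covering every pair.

states=2 start=0 accept={0} delta: 0a->0 0b->1 1a->0 1b->0

Fold the examples into a partial DFA from state 0: repeatedly fix the first undefined (state, symbol) met by the shortest-then-alphabetical prefix, trying targets in increasing order and rejecting any under which an Accept and a Reject string meet in one state with the same remainder; add a state when all current targets are rejected. Accepting states are where Accept strings end.
a: 0a undefined. 0a->0: ok.
b: 0b undefined. 0b->0: no, bbbb/bbb meet in 0. Open state 1: 0b->1.
ba: 1a undefined. 1a->0: ok.
bb: 1b undefined. 1b->0: ok.
All examples now run through 2 states with every (state, symbol) defined. Accept strings end in {0}, Reject strings end in {1}; accept={0}.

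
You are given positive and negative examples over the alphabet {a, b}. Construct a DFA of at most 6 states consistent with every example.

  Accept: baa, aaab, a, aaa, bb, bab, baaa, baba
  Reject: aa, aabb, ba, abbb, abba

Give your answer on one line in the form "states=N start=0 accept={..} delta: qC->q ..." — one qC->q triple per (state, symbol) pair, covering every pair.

states=5 start=0 accept={0,1,3} delta: 0a->1 0b->1 1a->2 1b->3 2a->0 2b->3 3a->0 3b->4 4a->2 4b->2

Fold the examples into a partial DFA from state 0: repeatedly fix the first undefined (state, symbol) met by the shortest-then-alphabetical prefix, trying targets in increasing order and rejecting any under which an Accept and a Reject string meet in one state with the same remainder; add a state when all current targets are rejected. Accepting states are where Accept strings end.
a: 0a undefined. 0a->0: no, a/aa meet in 0. Open state 1: 0a->1.
b: 0b undefined. 0b->0: no, baa/aa meet in 1 with "a" left. 0b->1: ok.
aa: 1a undefined. 1a->0: no, aaab/aabb meet in 1 with "b" left. 1a->1: no, baa/aa meet in 1. Open state 2: 1a->2.
ab: 1b undefined. 1b->0: no, bb/abbb meet in 0. 1b->1: no, a/abbb meet in 1. 1b->2: no, bb/aa meet in 2. Open state 3: 1b->3.
aaa: 2a undefined. 2a->0: ok.
aab: 2b undefined. 2b->0: no, aaab/aabb meet in 1. 2b->1: no, bb/aabb meet in 3. 2b->2: no, bab/aa meet in 2. 2b->3: ok.
abb: 3b undefined. 3b->0: no, baa/aabb meet in 0. 3b->1: no, aaab/aabb meet in 1. 3b->2: no, baa/abba meet in 0. 3b->3: no, bb/aabb meet in 3. Open state 4: 3b->4.
abba: 4a undefined. 4a->0: no, baa/abba meet in 0. 4a->1: no, aaab/abba meet in 1. 4a->2: ok.
abbb: 4b undefined. 4b->0: no, baa/abbb meet in 0. 4b->1: no, aaab/abbb meet in 1. 4b->2: ok.
baba: 3a undefined. 3a->0: ok.
All examples now run through 5 states with every (state, symbol) defined. Accept strings end in {0,1,3}, Reject strings end in {2,4}; accept={0,1,3}.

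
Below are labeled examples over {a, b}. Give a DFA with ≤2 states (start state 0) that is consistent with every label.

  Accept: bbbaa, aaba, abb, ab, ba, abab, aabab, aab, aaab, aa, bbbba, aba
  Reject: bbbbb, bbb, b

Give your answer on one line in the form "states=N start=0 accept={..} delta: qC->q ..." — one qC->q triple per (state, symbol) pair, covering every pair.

states=2 start=0 accept={1} delta: 0a->1 0b->0 1a->1 1b->1

Fold the examples into a partial DFA from state 0: repeatedly fix the first undefined (state, symbol) met by the shortest-then-alphabetical prefix, trying targets in increasing order and rejecting any under which an Accept and a Reject string meet in one state with the same remainder; add a state when all current targets are rejected. Accepting states are where Accept strings end.
a: 0a undefined. 0a->0: no, ab/b meet in 0 with "b" left. Open state 1: 0a->1.
b: 0b undefined. 0b->0: ok.
aa: 1a undefined. 1a->0: no, bbbaa/bbbbb meet in 0. 1a->1: ok.
ab: 1b undefined. 1b->0: no, abb/bbbbb meet in 0. 1b->1: ok.
All examples now run through 2 states with every (state, symbol) defined. Accept strings end in {1}, Reject strings end in {0}; accept={1}.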